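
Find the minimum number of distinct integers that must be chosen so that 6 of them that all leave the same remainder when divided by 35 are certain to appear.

176

By pigeonhole, the 35 residue classes mod 35 are the pigeonholes.
With 175 integers one could put 5 in each residue class and have no class reach 6.
The 176th integer pushes some class to 6, so 35·5 + 1 = 176.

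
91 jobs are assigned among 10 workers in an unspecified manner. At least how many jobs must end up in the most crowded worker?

10

The 10 workers are the holes and the 91 jobs are the pigeons.
If every worker held at most 9 jobs, the total would be at most 10 × 9 = 90, which is less than 91.
So some worker holds at least ⌈91/10⌉ = 10 jobs.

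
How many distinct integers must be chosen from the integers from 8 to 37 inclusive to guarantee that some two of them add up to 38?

20

A set avoiding the sum 38 can contain at most one of each pair {x, 38−x}, plus the 8 elements whose complement lies outside the range or equal to its own complement.
The integers 19, …, 37 (19 of them) are such a set: any two sum to at least 19+20 = 39 > 38.
Any 20th integer completes one of the 11 pairs, so 20 choices force a sum of 38.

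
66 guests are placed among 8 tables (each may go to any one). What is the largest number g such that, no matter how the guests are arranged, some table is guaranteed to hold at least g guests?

The 8 tables are the holes and the 66 guests are the pigeons.
If every table held at most 8 guests, the total would be at most 8 × 8 = 64, which is less than 66.
So some table holds at least ⌈66/8⌉ = 9 guests.

9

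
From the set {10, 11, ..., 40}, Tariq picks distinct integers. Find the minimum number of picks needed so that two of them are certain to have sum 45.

Two chosen integers sum to 45 exactly when both halves of some pair {x, 45−x} with 10 ≤ x ≤ 45−x ≤ 35 are chosen — 13 such pairs.
The remaining 5 elements (those with no distinct partner in range) can never complete a 45-sum, so the worst case takes all of them and one from each pair: 5 + 13 = 18.
The 19th integer has to be the second member of some pair, so 18 + 1 = 19.

19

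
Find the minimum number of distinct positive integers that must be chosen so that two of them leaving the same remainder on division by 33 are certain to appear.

The 33 residue classes mod 33 are the pigeonholes.
With 33 integers one could put 1 in each residue class and have no class reach 2.
The 34th integer pushes some class to 2, so 33·1 + 1 = 34.

34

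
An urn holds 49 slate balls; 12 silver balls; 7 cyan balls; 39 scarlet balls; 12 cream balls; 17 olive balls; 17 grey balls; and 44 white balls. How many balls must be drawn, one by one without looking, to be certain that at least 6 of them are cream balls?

In the worst case for collecting cream balls, every non-cream ball comes out first.
There are 49 + 12 + 7 + 39 + 17 + 17 + 44 = 185 non-cream balls altogether.
After those, each further ball must be cream, so 185 + 6 = 191 draws guarantee 6 cream balls.

191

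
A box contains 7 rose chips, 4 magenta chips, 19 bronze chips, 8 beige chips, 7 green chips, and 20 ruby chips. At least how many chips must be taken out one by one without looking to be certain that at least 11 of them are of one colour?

Pigeonhole: put each drawn chip into a box by colour. The largest draw with every box below 11 takes min(count, 10) from each colour; colours with fewer than 10 contribute all they have.
Σ min(cᵢ, 10) = 7 + 4 + 10 + 8 + 7 + 10 = 46.
Draw number 46 + 1 = 47 must push one box to 11.

47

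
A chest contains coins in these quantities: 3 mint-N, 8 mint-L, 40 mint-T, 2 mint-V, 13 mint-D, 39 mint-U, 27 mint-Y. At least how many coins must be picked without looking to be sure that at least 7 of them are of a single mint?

36

An adversary could hand out at most 6 coins per mint (mint-N, mint-V run out sooner): 3 + 6 + 6 + 2 + 6 + 6 + 6 = 35 coins and still no mint has 7.
Pigeonhole: one more coin lands in a mint already at 6, so 36 draws are enough and 35 are not.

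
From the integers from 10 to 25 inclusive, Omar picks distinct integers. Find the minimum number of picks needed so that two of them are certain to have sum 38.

11

A set avoiding the sum 38 can contain at most one of each pair {x, 38−x}, plus the 4 elements whose complement lies outside the range or equal to its own complement.
The integers 10, …, 19 (10 of them) are such a set: any two sum to at least 10+11 = 21 and at most 18+19 = 37 < 38.
Any 11th integer completes one of the 6 pairs, so 11 choices force a sum of 38.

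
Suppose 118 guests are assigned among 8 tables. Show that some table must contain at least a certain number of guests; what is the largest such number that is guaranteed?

The 8 tables are the holes and the 118 guests are the pigeons.
If every table held at most 14 guests, the total would be at most 8 × 14 = 112, which is less than 118.
So some table holds at least ⌈118/8⌉ = 15 guests.

15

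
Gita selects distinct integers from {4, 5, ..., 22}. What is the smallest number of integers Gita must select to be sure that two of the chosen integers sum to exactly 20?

Two chosen integers sum to 20 exactly when both halves of some pair {x, 20−x} with 4 ≤ x ≤ 20−x ≤ 16 are chosen — 6 such pairs.
The remaining 7 elements (those with no distinct partner in range) can never complete a 20-sum, so the worst case takes all of them and one from each pair: 7 + 6 = 13.
By pigeonhole, the 14th integer has to be the second member of some pair, so 13 + 1 = 14.

14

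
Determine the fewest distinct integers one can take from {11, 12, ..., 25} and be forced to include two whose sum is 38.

Two chosen integers sum to 38 exactly when both halves of some pair {x, 38−x} with 13 ≤ x ≤ 38−x ≤ 25 are chosen — 6 such pairs.
The remaining 3 elements (those with no distinct partner in range) can never complete a 38-sum, so the worst case takes all of them and one from each pair: 3 + 6 = 9.
The 10th integer has to be the second member of some pair, so 9 + 1 = 10.

10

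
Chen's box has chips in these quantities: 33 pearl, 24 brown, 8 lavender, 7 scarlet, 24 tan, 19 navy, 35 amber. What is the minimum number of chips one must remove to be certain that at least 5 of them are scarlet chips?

148

In the worst case for collecting scarlet chips, every non-scarlet chip comes out first.
There are 33 + 24 + 8 + 24 + 19 + 35 = 143 non-scarlet chips altogether.
After those, each further chip must be scarlet, so 143 + 5 = 148 draws guarantee 5 scarlet chips.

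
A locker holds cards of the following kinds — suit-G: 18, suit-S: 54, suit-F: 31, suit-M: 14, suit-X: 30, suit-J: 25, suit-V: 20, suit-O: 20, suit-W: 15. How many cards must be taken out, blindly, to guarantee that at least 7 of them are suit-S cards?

180

In the worst case for collecting suit-S cards, every non-suit-S card comes out first.
There are 18 + 31 + 14 + 30 + 25 + 20 + 20 + 15 = 173 non-suit-S cards altogether.
After those, each further card must be suit-S, so 173 + 7 = 180 draws guarantee 7 suit-S cards.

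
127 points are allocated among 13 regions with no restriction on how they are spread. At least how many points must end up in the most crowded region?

10

By the pigeonhole principle, the 13 regions are the holes and the 127 points are the pigeons.
If every region held at most 9 points, the total would be at most 13 × 9 = 117, which is less than 127.
So some region holds at least ⌈127/13⌉ = 10 points.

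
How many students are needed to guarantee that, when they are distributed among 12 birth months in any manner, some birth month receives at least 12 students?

With 132 students one could put exactly 11 in each of the 12 birth months, and no birth month would reach 12.
One more student must land in a birth month that already has 11, giving it 12.
So 12 × 11 + 1 = 133 students are required.

133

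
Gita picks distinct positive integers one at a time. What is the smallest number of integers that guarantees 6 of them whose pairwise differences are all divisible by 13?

Integers whose pairwise differences are multiples of 13 are exactly those sharing a remainder mod 13. By the pigeonhole principle, the 13 residue classes mod 13 are the pigeonholes.
With 65 integers one could put 5 in each residue class and have no class reach 6.
The 66th integer pushes some class to 6, so 13·5 + 1 = 66.

66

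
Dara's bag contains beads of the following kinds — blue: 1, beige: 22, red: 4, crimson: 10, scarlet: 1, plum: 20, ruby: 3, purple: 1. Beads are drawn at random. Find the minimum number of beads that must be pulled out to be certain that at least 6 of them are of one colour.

The 8 colours are the holes; the beads drawn are the pigeons.
To avoid 6 of any one colour, the worst case takes at most 5 of each colour, or every bead of a colour that has fewer than 5.
That gives 1 + 5 + 4 + 5 + 1 + 5 + 3 + 1 = 25 beads with no colour reaching 6.
The next bead forces some colour to 6, so 25 + 1 = 26.

26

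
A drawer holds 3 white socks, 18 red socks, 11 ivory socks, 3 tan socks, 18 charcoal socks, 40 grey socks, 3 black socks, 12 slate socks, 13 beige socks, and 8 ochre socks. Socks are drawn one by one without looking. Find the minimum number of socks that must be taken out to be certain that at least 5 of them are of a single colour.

38

An adversary could hand out at most 4 socks per colour (white, tan, black run out sooner): 3 + 4 + 4 + 3 + 4 + 4 + 3 + 4 + 4 + 4 = 37 socks and still no colour has 5.
One more sock lands in a colour already at 4, so 38 draws are enough and 37 are not.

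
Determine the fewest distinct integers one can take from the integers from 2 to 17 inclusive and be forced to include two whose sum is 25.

A set avoiding the sum 25 can contain at most one of each pair {x, 25−x}, plus the 6 elements whose complement lies outside the range.
The integers 2, …, 12 (11 of them) are such a set: any two sum to at least 2+3 = 5 and at most 11+12 = 23 < 25.
Pigeonhole: any 12th integer completes one of the 5 pairs, so 12 choices force a sum of 25.

12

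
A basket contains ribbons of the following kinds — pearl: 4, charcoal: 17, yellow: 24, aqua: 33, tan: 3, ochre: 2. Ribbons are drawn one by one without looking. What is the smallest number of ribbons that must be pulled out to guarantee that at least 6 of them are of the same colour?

Put each drawn ribbon into a box by colour. The largest draw with every box below 6 takes min(count, 5) from each colour; colours with fewer than 5 contribute all they have.
Σ min(cᵢ, 5) = 4 + 5 + 5 + 5 + 3 + 2 = 24.
Draw number 24 + 1 = 25 must push one box to 6.

25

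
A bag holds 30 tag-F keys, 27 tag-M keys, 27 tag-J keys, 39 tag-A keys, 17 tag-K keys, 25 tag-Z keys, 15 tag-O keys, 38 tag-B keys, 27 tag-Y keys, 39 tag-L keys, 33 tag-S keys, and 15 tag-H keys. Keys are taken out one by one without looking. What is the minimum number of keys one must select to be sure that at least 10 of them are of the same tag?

By the pigeonhole principle, the 12 tags are the holes; the keys drawn are the pigeons.
To avoid 10 of any one tag, the worst case takes at most 9 of each tag.
That gives 9 + 9 + 9 + 9 + 9 + 9 + 9 + 9 + 9 + 9 + 9 + 9 = 108 keys with no tag reaching 10.
The next key forces some tag to 10, so 108 + 1 = 109.

109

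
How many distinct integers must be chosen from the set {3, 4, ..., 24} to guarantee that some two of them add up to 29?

Two chosen integers sum to 29 exactly when both halves of some pair {x, 29−x} with 5 ≤ x ≤ 29−x ≤ 24 are chosen — 10 such pairs.
The remaining 2 elements (those with no distinct partner in range) can never complete a 29-sum, so the worst case takes all of them and one from each pair: 2 + 10 = 12.
The 13th integer has to be the second member of some pair, so 12 + 1 = 13.

13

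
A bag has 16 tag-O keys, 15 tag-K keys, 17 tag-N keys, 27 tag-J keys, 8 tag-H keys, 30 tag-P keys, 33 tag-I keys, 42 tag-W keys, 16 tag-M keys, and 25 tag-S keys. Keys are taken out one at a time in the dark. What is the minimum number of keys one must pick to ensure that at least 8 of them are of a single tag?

Pigeonhole: the 10 tags are the holes; the keys drawn are the pigeons.
To avoid 8 of any one tag, the worst case takes at most 7 of each tag.
That gives 7 + 7 + 7 + 7 + 7 + 7 + 7 + 7 + 7 + 7 = 70 keys with no tag reaching 8.
The next key forces some tag to 8, so 70 + 1 = 71.

71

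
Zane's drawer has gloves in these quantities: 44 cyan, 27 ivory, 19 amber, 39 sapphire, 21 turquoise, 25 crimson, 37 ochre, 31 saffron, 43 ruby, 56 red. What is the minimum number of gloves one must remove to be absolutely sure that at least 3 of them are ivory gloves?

318

In the worst case for collecting ivory gloves, every non-ivory glove comes out first.
There are 44 + 19 + 39 + 21 + 25 + 37 + 31 + 43 + 56 = 315 non-ivory gloves altogether.
After those, each further glove must be ivory, so 315 + 3 = 318 draws guarantee 3 ivory gloves.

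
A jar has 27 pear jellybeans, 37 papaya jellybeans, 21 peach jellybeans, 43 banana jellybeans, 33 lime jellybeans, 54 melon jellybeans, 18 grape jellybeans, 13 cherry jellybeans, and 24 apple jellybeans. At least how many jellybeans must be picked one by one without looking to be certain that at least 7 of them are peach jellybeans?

In the worst case for collecting peach jellybeans, every non-peach jellybean comes out first.
There are 27 + 37 + 43 + 33 + 54 + 18 + 13 + 24 = 249 non-peach jellybeans altogether.
After those, each further jellybean must be peach, so 249 + 7 = 256 draws guarantee 7 peach jellybeans.

256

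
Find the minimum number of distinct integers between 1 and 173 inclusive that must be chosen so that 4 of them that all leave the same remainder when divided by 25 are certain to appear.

76

The 25 residue classes mod 25 are the pigeonholes.
With 75 integers one could put 3 in each residue class and have no class reach 4.
The 76th integer pushes some class to 4, so 25·3 + 1 = 76.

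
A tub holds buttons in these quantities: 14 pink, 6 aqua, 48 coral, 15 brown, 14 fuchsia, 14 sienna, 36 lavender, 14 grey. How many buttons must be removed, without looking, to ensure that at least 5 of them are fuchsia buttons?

152

In the worst case for collecting fuchsia buttons, every non-fuchsia button comes out first.
There are 14 + 6 + 48 + 15 + 14 + 36 + 14 = 147 non-fuchsia buttons altogether.
After those, each further button must be fuchsia, so 147 + 5 = 152 draws guarantee 5 fuchsia buttons.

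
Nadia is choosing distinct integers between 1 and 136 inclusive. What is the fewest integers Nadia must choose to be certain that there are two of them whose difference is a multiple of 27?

Integers whose pairwise differences are multiples of 27 are exactly those sharing a remainder mod 27. Pigeonhole: the 27 residue classes mod 27 are the pigeonholes.
With 27 integers one could put 1 in each residue class and have no class reach 2.
The 28th integer pushes some class to 2, so 27·1 + 1 = 28.

28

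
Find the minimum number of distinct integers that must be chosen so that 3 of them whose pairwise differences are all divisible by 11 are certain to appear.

Integers whose pairwise differences are multiples of 11 are exactly those sharing a remainder mod 11. The 11 residue classes mod 11 are the pigeonholes.
With 22 integers one could put 2 in each residue class and have no class reach 3.
The 23rd integer pushes some class to 3, so 11·2 + 1 = 23.

23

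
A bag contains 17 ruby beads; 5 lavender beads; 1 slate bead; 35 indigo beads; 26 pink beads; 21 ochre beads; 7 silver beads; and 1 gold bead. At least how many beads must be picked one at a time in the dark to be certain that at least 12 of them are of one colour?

59

Pigeonhole: the 8 colours are the holes; the beads drawn are the pigeons.
To avoid 12 of any one colour, the worst case takes at most 11 of each colour, or every bead of a colour that has fewer than 11.
That gives 11 + 5 + 1 + 11 + 11 + 11 + 7 + 1 = 58 beads with no colour reaching 12.
The next bead forces some colour to 12, so 58 + 1 = 59.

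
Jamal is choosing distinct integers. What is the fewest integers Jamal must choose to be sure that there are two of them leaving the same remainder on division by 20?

By pigeonhole, the 20 residue classes mod 20 are the pigeonholes.
With 20 integers one could put 1 in each residue class and have no class reach 2.
The 21st integer pushes some class to 2, so 20·1 + 1 = 21.

21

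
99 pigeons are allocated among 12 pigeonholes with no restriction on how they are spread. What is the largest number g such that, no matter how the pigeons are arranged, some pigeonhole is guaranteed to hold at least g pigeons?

The 12 pigeonholes are the holes and the 99 pigeons are the pigeons.
If every pigeonhole held at most 8 pigeons, the total would be at most 12 × 8 = 96, which is less than 99.
So some pigeonhole holds at least ⌈99/12⌉ = 9 pigeons.

9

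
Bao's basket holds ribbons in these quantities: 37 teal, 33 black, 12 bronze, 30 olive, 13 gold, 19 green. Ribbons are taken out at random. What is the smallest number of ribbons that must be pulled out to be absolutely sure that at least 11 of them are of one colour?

By pigeonhole, put each drawn ribbon into a box by colour. The largest draw with every box below 11 takes min(count, 10) from each colour.
Σ min(cᵢ, 10) = 10 + 10 + 10 + 10 + 10 + 10 = 60.
Draw number 60 + 1 = 61 must push one box to 11.

61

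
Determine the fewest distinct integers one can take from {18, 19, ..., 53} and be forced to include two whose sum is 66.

A set avoiding the sum 66 can contain at most one of each pair {x, 66−x}, plus the 6 elements whose complement lies outside the range or equal to its own complement.
The integers 33, …, 53 (21 of them) are such a set: any two sum to at least 33+34 = 67 > 66.
Any 22nd integer completes one of the 15 pairs, so 22 choices force a sum of 66.

22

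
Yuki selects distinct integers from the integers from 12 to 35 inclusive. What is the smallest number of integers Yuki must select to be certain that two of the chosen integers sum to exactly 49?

Two chosen integers sum to 49 exactly when both halves of some pair {x, 49−x} with 14 ≤ x ≤ 49−x ≤ 35 are chosen — 11 such pairs.
The remaining 2 elements (those with no distinct partner in range) can never complete a 49-sum, so the worst case takes all of them and one from each pair: 2 + 11 = 13.
By pigeonhole, the 14th integer has to be the second member of some pair, so 13 + 1 = 14.

14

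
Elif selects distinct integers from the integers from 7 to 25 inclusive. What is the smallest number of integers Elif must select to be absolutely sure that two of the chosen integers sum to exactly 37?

Two chosen integers sum to 37 exactly when both halves of some pair {x, 37−x} with 12 ≤ x ≤ 37−x ≤ 25 are chosen — 7 such pairs.
The remaining 5 elements (those with no distinct partner in range) can never complete a 37-sum, so the worst case takes all of them and one from each pair: 5 + 7 = 12.
The 13th integer has to be the second member of some pair, so 12 + 1 = 13.

13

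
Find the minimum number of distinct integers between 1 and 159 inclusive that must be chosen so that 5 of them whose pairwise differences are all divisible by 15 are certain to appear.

Integers whose pairwise differences are multiples of 15 are exactly those sharing a remainder mod 15. The 15 residue classes mod 15 are the pigeonholes.
With 60 integers one could put 4 in each residue class and have no class reach 5.
The 61st integer pushes some class to 5, so 15·4 + 1 = 61.

61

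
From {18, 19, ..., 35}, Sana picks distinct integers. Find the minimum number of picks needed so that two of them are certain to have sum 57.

12

A set avoiding the sum 57 can contain at most one of each pair {x, 57−x}, plus the 4 elements whose complement lies outside the range.
The integers 18, …, 28 (11 of them) are such a set: any two sum to at least 18+19 = 37 and at most 27+28 = 55 < 57.
By the pigeonhole principle, any 12th integer completes one of the 7 pairs, so 12 choices force a sum of 57.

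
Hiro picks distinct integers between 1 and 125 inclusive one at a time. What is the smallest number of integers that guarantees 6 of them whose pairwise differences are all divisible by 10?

51

Integers whose pairwise differences are multiples of 10 are exactly those sharing a remainder mod 10. The 10 residue classes mod 10 are the pigeonholes.
With 50 integers one could put 5 in each residue class and have no class reach 6.
The 51st integer pushes some class to 6, so 10·5 + 1 = 51.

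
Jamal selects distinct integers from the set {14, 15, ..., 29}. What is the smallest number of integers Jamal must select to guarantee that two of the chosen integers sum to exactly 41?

10

A set avoiding the sum 41 can contain at most one of each pair {x, 41−x}, plus the 2 elements whose complement lies outside the range.
The integers 21, …, 29 (9 of them) are such a set: any two sum to at least 21+22 = 43 > 41.
By pigeonhole, any 10th integer completes one of the 7 pairs, so 10 choices force a sum of 41.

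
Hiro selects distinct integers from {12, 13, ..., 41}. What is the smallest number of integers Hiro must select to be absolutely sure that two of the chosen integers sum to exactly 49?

A set avoiding the sum 49 can contain at most one of each pair {x, 49−x}, plus the 4 elements whose complement lies outside the range.
The integers 25, …, 41 (17 of them) are such a set: any two sum to at least 25+26 = 51 > 49.
Pigeonhole: any 18th integer completes one of the 13 pairs, so 18 choices force a sum of 49.

18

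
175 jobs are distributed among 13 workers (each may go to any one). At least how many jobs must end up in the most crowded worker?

The 13 workers are the holes and the 175 jobs are the pigeons.
If every worker held at most 13 jobs, the total would be at most 13 × 13 = 169, which is less than 175.
So some worker holds at least ⌈175/13⌉ = 14 jobs.

14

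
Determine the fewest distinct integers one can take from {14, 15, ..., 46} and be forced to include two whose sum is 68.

Group the elements by complementary pair {x, 68−x}: {22,46}, {23,45}, {24,44}, …, giving 12 two-element pairs; the single value 34 (it cannot pair with itself since the integers are distinct); and 8 integers whose partner 68−x falls outside [14,46].
By the pigeonhole principle, treating each of those 21 groups as a pigeonhole, one can pick one integer per group — 21 integers — with no two summing to 68.
The 22nd integer lands in an occupied pair, forcing a sum of 68.

22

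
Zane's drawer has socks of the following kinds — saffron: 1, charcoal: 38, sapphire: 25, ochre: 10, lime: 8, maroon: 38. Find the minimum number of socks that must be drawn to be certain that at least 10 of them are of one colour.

The 6 colours are the holes; the socks drawn are the pigeons.
To avoid 10 of any one colour, the worst case takes at most 9 of each colour, or every sock of a colour that has fewer than 9.
That gives 1 + 9 + 9 + 9 + 8 + 9 = 45 socks with no colour reaching 10.
The next sock forces some colour to 10, so 45 + 1 = 46.

46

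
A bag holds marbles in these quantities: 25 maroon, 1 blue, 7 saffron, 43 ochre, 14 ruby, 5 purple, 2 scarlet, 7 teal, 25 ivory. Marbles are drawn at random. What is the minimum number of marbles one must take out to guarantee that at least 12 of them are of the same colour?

Put each drawn marble into a box by colour. The largest draw with every box below 12 takes min(count, 11) from each colour; colours with fewer than 11 contribute all they have.
Σ min(cᵢ, 11) = 11 + 1 + 7 + 11 + 11 + 5 + 2 + 7 + 11 = 66.
Draw number 66 + 1 = 67 must push one box to 12.

67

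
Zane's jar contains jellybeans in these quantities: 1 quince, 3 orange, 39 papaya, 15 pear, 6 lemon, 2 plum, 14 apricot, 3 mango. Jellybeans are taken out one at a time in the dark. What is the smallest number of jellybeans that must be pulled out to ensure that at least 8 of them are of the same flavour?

37

An adversary could hand out at most 7 jellybeans per flavour (5 flavours run out sooner): 1 + 3 + 7 + 7 + 6 + 2 + 7 + 3 = 36 jellybeans and still no flavour has 8.
One more jellybean lands in a flavour already at 7, so 37 draws are enough and 36 are not.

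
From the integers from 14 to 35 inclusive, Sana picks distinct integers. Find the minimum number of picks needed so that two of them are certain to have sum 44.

15

Two chosen integers sum to 44 exactly when both halves of some pair {x, 44−x} with 14 ≤ x ≤ 44−x ≤ 30 are chosen — 8 such pairs.
The remaining 6 elements (those with no distinct partner in range) can never complete a 44-sum, so the worst case takes all of them and one from each pair: 6 + 8 = 14.
Pigeonhole: the 15th integer has to be the second member of some pair, so 14 + 1 = 15.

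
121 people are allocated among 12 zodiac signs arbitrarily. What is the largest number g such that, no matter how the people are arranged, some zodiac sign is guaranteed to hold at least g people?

11

Pigeonhole: the 12 zodiac signs are the holes and the 121 people are the pigeons.
If every zodiac sign held at most 10 people, the total would be at most 12 × 10 = 120, which is less than 121.
So some zodiac sign holds at least ⌈121/12⌉ = 11 people.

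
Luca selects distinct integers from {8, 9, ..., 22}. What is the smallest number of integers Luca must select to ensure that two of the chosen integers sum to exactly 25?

Two chosen integers sum to 25 exactly when both halves of some pair {x, 25−x} with 8 ≤ x ≤ 25−x ≤ 17 are chosen — 5 such pairs.
The remaining 5 elements (those with no distinct partner in range) can never complete a 25-sum, so the worst case takes all of them and one from each pair: 5 + 5 = 10.
The 11th integer has to be the second member of some pair, so 10 + 1 = 11.

11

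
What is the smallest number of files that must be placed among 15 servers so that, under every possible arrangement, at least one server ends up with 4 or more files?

46

With 45 files one could put exactly 3 in each of the 15 servers, and no server would reach 4.
One more file must land in a server that already has 3, giving it 4.
So 15 × 3 + 1 = 46 files are required.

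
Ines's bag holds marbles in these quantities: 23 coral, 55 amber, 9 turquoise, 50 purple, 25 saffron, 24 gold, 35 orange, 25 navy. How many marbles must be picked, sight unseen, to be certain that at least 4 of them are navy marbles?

225

In the worst case for collecting navy marbles, every non-navy marble comes out first.
There are 23 + 55 + 9 + 50 + 25 + 24 + 35 = 221 non-navy marbles altogether.
After those, each further marble must be navy, so 221 + 4 = 225 draws guarantee 4 navy marbles.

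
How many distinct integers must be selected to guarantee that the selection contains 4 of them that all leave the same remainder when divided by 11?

The 11 residue classes mod 11 are the pigeonholes.
With 33 integers one could put 3 in each residue class and have no class reach 4.
The 34th integer pushes some class to 4, so 11·3 + 1 = 34.

34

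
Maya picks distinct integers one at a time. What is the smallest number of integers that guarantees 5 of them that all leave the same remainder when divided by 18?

73

The 18 residue classes mod 18 are the pigeonholes.
With 72 integers one could put 4 in each residue class and have no class reach 5.
The 73rd integer pushes some class to 5, so 18·4 + 1 = 73.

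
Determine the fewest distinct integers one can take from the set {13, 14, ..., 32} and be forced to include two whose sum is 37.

Two chosen integers sum to 37 exactly when both halves of some pair {x, 37−x} with 13 ≤ x ≤ 37−x ≤ 24 are chosen — 6 such pairs.
The remaining 8 elements (those with no distinct partner in range) can never complete a 37-sum, so the worst case takes all of them and one from each pair: 8 + 6 = 14.
The 15th integer has to be the second member of some pair, so 14 + 1 = 15.

15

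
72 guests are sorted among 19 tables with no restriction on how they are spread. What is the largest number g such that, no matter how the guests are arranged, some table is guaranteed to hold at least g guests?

4

Pigeonhole: the 19 tables are the holes and the 72 guests are the pigeons.
If every table held at most 3 guests, the total would be at most 19 × 3 = 57, which is less than 72.
So some table holds at least ⌈72/19⌉ = 4 guests.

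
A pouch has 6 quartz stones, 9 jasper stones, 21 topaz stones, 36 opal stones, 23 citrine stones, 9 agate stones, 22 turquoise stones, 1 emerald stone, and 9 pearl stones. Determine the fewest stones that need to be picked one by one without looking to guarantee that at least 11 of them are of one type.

75

Put each drawn stone into a box by type. The largest draw with every box below 11 takes min(count, 10) from each type; types with fewer than 10 contribute all they have.
Σ min(cᵢ, 10) = 6 + 9 + 10 + 10 + 10 + 9 + 10 + 1 + 9 = 74.
Draw number 74 + 1 = 75 must push one box to 11.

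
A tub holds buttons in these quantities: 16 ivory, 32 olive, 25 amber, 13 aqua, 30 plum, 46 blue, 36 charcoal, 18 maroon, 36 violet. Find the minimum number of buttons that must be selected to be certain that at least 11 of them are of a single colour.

91

An adversary could hand out at most 10 buttons per colour: 10 + 10 + 10 + 10 + 10 + 10 + 10 + 10 + 10 = 90 buttons and still no colour has 11.
By pigeonhole, one more button lands in a colour already at 10, so 91 draws are enough and 90 are not.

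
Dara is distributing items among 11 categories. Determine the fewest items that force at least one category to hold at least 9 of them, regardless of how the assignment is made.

With 88 items one could put exactly 8 in each of the 11 categories, and no category would reach 9.
One more item must land in a category that already has 8, giving it 9.
So 11 × 8 + 1 = 89 items are required.

89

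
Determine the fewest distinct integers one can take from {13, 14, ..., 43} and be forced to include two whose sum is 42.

Two chosen integers sum to 42 exactly when both halves of some pair {x, 42−x} with 13 ≤ x ≤ 42−x ≤ 29 are chosen — 8 such pairs.
The remaining 15 elements (those with no distinct partner in range) can never complete a 42-sum, so the worst case takes all of them and one from each pair: 15 + 8 = 23.
By pigeonhole, the 24th integer has to be the second member of some pair, so 23 + 1 = 24.

24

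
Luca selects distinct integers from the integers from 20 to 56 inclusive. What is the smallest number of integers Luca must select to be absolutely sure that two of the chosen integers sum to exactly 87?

25

A set avoiding the sum 87 can contain at most one of each pair {x, 87−x}, plus the 11 elements whose complement lies outside the range.
The integers 20, …, 43 (24 of them) are such a set: any two sum to at least 20+21 = 41 and at most 42+43 = 85 < 87.
Any 25th integer completes one of the 13 pairs, so 25 choices force a sum of 87.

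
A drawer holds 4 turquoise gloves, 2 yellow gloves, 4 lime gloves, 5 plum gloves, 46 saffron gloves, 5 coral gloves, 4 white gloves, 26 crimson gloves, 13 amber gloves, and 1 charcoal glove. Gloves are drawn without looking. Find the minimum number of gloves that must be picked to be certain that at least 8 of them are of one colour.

The 10 colours are the holes; the gloves drawn are the pigeons.
To avoid 8 of any one colour, the worst case takes at most 7 of each colour, or every glove of a colour that has fewer than 7.
That gives 4 + 2 + 4 + 5 + 7 + 5 + 4 + 7 + 7 + 1 = 46 gloves with no colour reaching 8.
The next glove forces some colour to 8, so 46 + 1 = 47.

47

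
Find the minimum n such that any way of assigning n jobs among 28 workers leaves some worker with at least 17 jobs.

449

With 448 jobs one could put exactly 16 in each of the 28 workers, and no worker would reach 17.
One more job must land in a worker that already has 16, giving it 17.
So 28 × 16 + 1 = 449 jobs are required.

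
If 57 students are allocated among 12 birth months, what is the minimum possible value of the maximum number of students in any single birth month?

5

By pigeonhole, the 12 birth months are the holes and the 57 students are the pigeons.
If every birth month held at most 4 students, the total would be at most 12 × 4 = 48, which is less than 57.
So some birth month holds at least ⌈57/12⌉ = 5 students.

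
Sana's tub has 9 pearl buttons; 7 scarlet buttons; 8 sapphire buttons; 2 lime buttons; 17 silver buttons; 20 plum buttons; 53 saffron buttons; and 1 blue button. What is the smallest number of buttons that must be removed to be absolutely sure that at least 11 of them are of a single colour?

58

Put each drawn button into a box by colour. The largest draw with every box below 11 takes min(count, 10) from each colour; colours with fewer than 10 contribute all they have.
Σ min(cᵢ, 10) = 9 + 7 + 8 + 2 + 10 + 10 + 10 + 1 = 57.
Draw number 57 + 1 = 58 must push one box to 11.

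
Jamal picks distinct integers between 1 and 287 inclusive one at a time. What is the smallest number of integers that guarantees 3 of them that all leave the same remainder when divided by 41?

83

The 41 residue classes mod 41 are the pigeonholes.
With 82 integers one could put 2 in each residue class and have no class reach 3.
The 83rd integer pushes some class to 3, so 41·2 + 1 = 83.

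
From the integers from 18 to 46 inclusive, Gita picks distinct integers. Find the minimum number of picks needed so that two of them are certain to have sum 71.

19

Two chosen integers sum to 71 exactly when both halves of some pair {x, 71−x} with 25 ≤ x ≤ 71−x ≤ 46 are chosen — 11 such pairs.
The remaining 7 elements (those with no distinct partner in range) can never complete a 71-sum, so the worst case takes all of them and one from each pair: 7 + 11 = 18.
By pigeonhole, the 19th integer has to be the second member of some pair, so 18 + 1 = 19.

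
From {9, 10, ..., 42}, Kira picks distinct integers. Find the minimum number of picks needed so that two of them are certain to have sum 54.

20

Group the elements by complementary pair {x, 54−x}: {12,42}, {13,41}, {14,40}, …, giving 15 two-element pairs, the single value 27 (it cannot pair with itself since the integers are distinct), and 3 integers whose partner 54−x falls outside [9,42].
By the pigeonhole principle, treating each of those 19 groups as a pigeonhole, one can pick one integer per group — 19 integers — with no two summing to 54.
The 20th integer lands in an occupied pair, forcing a sum of 54.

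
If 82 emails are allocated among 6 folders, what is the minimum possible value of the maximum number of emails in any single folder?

By pigeonhole, the 6 folders are the holes and the 82 emails are the pigeons.
If every folder held at most 13 emails, the total would be at most 6 × 13 = 78, which is less than 82.
So some folder holds at least ⌈82/6⌉ = 14 emails.

14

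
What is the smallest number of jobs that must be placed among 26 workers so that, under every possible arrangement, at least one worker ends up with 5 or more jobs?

105

With 104 jobs one could put exactly 4 in each of the 26 workers, and no worker would reach 5.
One more job must land in a worker that already has 4, giving it 5.
So 26 × 4 + 1 = 105 jobs are required.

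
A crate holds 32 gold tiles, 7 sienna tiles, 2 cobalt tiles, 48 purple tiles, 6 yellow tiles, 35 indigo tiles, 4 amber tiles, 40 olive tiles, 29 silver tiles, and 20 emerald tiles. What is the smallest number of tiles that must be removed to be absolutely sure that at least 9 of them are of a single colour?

68

By the pigeonhole principle, the 10 colours are the holes; the tiles drawn are the pigeons.
To avoid 9 of any one colour, the worst case takes at most 8 of each colour, or every tile of a colour that has fewer than 8.
That gives 8 + 7 + 2 + 8 + 6 + 8 + 4 + 8 + 8 + 8 = 67 tiles with no colour reaching 9.
The next tile forces some colour to 9, so 67 + 1 = 68.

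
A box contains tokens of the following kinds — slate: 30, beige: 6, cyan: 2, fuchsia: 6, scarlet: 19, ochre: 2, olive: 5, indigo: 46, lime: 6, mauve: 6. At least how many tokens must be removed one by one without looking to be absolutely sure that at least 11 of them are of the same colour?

64

The 10 colours are the holes; the tokens drawn are the pigeons.
To avoid 11 of any one colour, the worst case takes at most 10 of each colour, or every token of a colour that has fewer than 10.
That gives 10 + 6 + 2 + 6 + 10 + 2 + 5 + 10 + 6 + 6 = 63 tokens with no colour reaching 11.
The next token forces some colour to 11, so 63 + 1 = 64.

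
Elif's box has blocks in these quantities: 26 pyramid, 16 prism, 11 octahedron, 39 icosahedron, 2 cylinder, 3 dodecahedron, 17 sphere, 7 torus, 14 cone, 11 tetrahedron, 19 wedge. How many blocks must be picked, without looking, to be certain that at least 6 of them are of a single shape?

51

Pigeonhole: the 11 shapes are the holes; the blocks drawn are the pigeons.
To avoid 6 of any one shape, the worst case takes at most 5 of each shape, or every block of a shape that has fewer than 5.
That gives 5 + 5 + 5 + 5 + 2 + 3 + 5 + 5 + 5 + 5 + 5 = 50 blocks with no shape reaching 6.
The next block forces some shape to 6, so 50 + 1 = 51.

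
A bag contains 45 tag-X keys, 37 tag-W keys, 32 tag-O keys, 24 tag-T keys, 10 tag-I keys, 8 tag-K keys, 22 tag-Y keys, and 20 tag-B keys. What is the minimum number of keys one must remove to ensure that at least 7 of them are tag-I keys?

In the worst case for collecting tag-I keys, every non-tag-I key comes out first.
There are 45 + 37 + 32 + 24 + 8 + 22 + 20 = 188 non-tag-I keys altogether.
After those, each further key must be tag-I, so 188 + 7 = 195 draws guarantee 7 tag-I keys.

195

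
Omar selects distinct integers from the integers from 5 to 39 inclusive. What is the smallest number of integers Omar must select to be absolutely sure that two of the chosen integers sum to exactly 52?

23

A set avoiding the sum 52 can contain at most one of each pair {x, 52−x}, plus the 9 elements whose complement lies outside the range or equal to its own complement.
The integers 5, …, 26 (22 of them) are such a set: any two sum to at least 5+6 = 11 and at most 25+26 = 51 < 52.
By the pigeonhole principle, any 23rd integer completes one of the 13 pairs, so 23 choices force a sum of 52.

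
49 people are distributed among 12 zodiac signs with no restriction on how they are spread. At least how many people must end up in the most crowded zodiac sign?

5

The 12 zodiac signs are the holes and the 49 people are the pigeons.
If every zodiac sign held at most 4 people, the total would be at most 12 × 4 = 48, which is less than 49.
So some zodiac sign holds at least ⌈49/12⌉ = 5 people.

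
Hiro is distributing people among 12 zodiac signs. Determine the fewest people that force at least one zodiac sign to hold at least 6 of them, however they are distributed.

61

With 60 people one could put exactly 5 in each of the 12 zodiac signs, and no zodiac sign would reach 6.
One more person must land in a zodiac sign that already has 5, giving it 6.
So 12 × 5 + 1 = 61 people are required.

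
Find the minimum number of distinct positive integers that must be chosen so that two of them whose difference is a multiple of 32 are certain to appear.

Integers whose pairwise differences are multiples of 32 are exactly those sharing a remainder mod 32. By the pigeonhole principle, the 32 residue classes mod 32 are the pigeonholes.
With 32 integers one could put 1 in each residue class and have no class reach 2.
The 33rd integer pushes some class to 2, so 32·1 + 1 = 33.

33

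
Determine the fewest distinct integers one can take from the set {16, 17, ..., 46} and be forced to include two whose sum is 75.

23

Two chosen integers sum to 75 exactly when both halves of some pair {x, 75−x} with 29 ≤ x ≤ 75−x ≤ 46 are chosen — 9 such pairs.
The remaining 13 elements (those with no distinct partner in range) can never complete a 75-sum, so the worst case takes all of them and one from each pair: 13 + 9 = 22.
Pigeonhole: the 23rd integer has to be the second member of some pair, so 22 + 1 = 23.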